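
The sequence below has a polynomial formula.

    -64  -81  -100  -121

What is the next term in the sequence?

-144

Δ: -17  -19  -21
Δ²: -2  -2
The second differences are constant (-2).
-21 − 2 = -23;  -121 − 23 = -144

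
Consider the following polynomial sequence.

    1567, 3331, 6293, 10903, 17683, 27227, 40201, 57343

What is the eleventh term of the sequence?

Δ: 1764, 2962, 4610, 6780, 9544, 12974, 17142
Δ²: 1198, 1648, 2170, 2764, 3430, 4168
Δ³: 450, 522, 594, 666, 738
Δ⁴: 72, 72, 72, 72
The fourth differences are constant (72).
738 + 72 = 810;  4168 + 810 = 4978;  17142 + 4978 = 22120;  57343 + 22120 = 79463
810 + 72 = 882;  4978 + 882 = 5860;  22120 + 5860 = 27980;  79463 + 27980 = 107443
882 + 72 = 954;  5860 + 954 = 6814;  27980 + 6814 = 34794;  107443 + 34794 = 142237

142237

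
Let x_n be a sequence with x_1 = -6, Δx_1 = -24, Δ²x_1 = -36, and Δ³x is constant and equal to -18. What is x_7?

Build the table forward from the leading diagonal:
D3: -18  -18  -18  -18  -18  -18  -18
D2: -36  -54  -72  -90  -108  -126  -144
D1: -24  -60  -114  -186  -276  -384  -510
x: -6  -30  -90  -204  -390  -666  -1050

-1050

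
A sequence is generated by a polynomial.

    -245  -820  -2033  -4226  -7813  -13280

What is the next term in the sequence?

-21185

-575, -1213, -2193, -3587, -5467
-638, -980, -1394, -1880
-342, -414, -486
-72, -72
Fourth differences constant at -72.
-486 − 72 = -558;  -1880 − 558 = -2438;  -5467 − 2438 = -7905;  -13280 − 7905 = -21185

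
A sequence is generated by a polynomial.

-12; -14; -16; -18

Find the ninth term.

D1: -2 , -2 , -2
First differences constant at -2.
-18 − 2 = -20
-20 − 2 = -22
-22 − 2 = -24
-24 − 2 = -26
-26 − 2 = -28

-28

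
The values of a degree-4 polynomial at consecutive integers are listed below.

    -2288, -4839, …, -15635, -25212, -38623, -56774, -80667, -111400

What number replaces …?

-9082

Using the last 6 terms:
-9577  -13411  -18151  -23893  -30733
-3834  -4740  -5742  -6840
-906  -1002  -1098
-96  -96
Constant fourth difference = -96.
Extend backward: -906 + 96 = -810;  -3834 + 810 = -3024;  -9577 + 3024 = -6553;  -15635 + 6553 = -9082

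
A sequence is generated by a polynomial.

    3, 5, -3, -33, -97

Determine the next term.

-207

2, -8, -30, -64
-10, -22, -34
-12, -12
Third differences constant at -12.
-34 − 12 = -46;  -64 − 46 = -110;  -97 − 110 = -207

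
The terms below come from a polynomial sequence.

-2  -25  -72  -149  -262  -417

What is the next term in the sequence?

-620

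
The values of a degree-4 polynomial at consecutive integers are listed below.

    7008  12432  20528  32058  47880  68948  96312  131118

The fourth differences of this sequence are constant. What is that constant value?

96

Δ: 5424, 8096, 11530, 15822, 21068, 27364, 34806
Δ²: 2672, 3434, 4292, 5246, 6296, 7442
Δ³: 762, 858, 954, 1050, 1146
Δ⁴: 96, 96, 96, 96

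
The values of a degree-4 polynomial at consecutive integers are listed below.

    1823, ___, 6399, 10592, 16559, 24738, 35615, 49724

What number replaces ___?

3590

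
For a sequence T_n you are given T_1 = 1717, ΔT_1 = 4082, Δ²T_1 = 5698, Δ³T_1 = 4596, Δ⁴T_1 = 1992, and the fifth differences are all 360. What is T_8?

Build the table forward from the leading diagonal:
Fifth differences: 360, 360, 360, 360, 360, 360, 360, 360
Fourth differences: 1992, 2352, 2712, 3072, 3432, 3792, 4152, 4512
Third differences: 4596, 6588, 8940, 11652, 14724, 18156, 21948, 26100
Second differences: 5698, 10294, 16882, 25822, 37474, 52198, 70354, 92302
First differences: 4082, 9780, 20074, 36956, 62778, 100252, 152450, 222804
T: 1717, 5799, 15579, 35653, 72609, 135387, 235639, 388089

388089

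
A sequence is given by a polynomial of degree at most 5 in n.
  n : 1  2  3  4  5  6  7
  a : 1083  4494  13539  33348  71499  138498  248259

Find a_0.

144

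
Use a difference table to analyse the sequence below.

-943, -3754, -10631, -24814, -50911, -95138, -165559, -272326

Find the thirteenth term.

-1883071

First differences: -2811, -6877, -14183, -26097, -44227, -70421, -106767
Second differences: -4066, -7306, -11914, -18130, -26194, -36346
Third differences: -3240, -4608, -6216, -8064, -10152
Fourth differences: -1368, -1608, -1848, -2088
Fifth differences: -240, -240, -240
Constant fifth difference = -240, so extend:
-2088 − 240 = -2328;  -10152 − 2328 = -12480;  -36346 − 12480 = -48826;  -106767 − 48826 = -155593;  -272326 − 155593 = -427919
-2328 − 240 = -2568;  -12480 − 2568 = -15048;  -48826 − 15048 = -63874;  -155593 − 63874 = -219467;  -427919 − 219467 = -647386
-2568 − 240 = -2808;  -15048 − 2808 = -17856;  -63874 − 17856 = -81730;  -219467 − 81730 = -301197;  -647386 − 301197 = -948583
-2808 − 240 = -3048;  -17856 − 3048 = -20904;  -81730 − 20904 = -102634;  -301197 − 102634 = -403831;  -948583 − 403831 = -1352414
-3048 − 240 = -3288;  -20904 − 3288 = -24192;  -102634 − 24192 = -126826;  -403831 − 126826 = -530657;  -1352414 − 530657 = -1883071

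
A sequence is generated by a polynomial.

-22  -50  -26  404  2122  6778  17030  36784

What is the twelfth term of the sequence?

346060

Δ: -28 , 24 , 430 , 1718 , 4656 , 10252 , 19754
Δ²: 52 , 406 , 1288 , 2938 , 5596 , 9502
Δ³: 354 , 882 , 1650 , 2658 , 3906
Δ⁴: 528 , 768 , 1008 , 1248
Δ⁵: 240 , 240 , 240
Constant fifth difference = 240, so extend:
1248 + 240 = 1488;  3906 + 1488 = 5394;  9502 + 5394 = 14896;  19754 + 14896 = 34650;  36784 + 34650 = 71434
1488 + 240 = 1728;  5394 + 1728 = 7122;  14896 + 7122 = 22018;  34650 + 22018 = 56668;  71434 + 56668 = 128102
1728 + 240 = 1968;  7122 + 1968 = 9090;  22018 + 9090 = 31108;  56668 + 31108 = 87776;  128102 + 87776 = 215878
1968 + 240 = 2208;  9090 + 2208 = 11298;  31108 + 11298 = 42406;  87776 + 42406 = 130182;  215878 + 130182 = 346060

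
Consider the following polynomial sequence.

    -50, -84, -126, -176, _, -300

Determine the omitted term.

Using the first 4 terms:
First differences: -34, -42, -50
Second differences: -8, -8
Constant second difference = -8.
Extend forward: -50 − 8 = -58;  -176 − 58 = -234

-234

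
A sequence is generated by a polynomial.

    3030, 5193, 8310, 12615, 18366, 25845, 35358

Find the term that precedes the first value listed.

D1: 2163  3117  4305  5751  7479  9513
D2: 954  1188  1446  1728  2034
D3: 234  258  282  306
D4: 24  24  24
The fourth differences are constant at 24.
Work back: 234 − 24 = 210;  954 − 210 = 744;  2163 − 744 = 1419;  3030 − 1419 = 1611

1611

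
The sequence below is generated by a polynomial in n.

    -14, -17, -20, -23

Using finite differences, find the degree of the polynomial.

1

-3, -3, -3
The first differences are constant, so the polynomial has degree 1.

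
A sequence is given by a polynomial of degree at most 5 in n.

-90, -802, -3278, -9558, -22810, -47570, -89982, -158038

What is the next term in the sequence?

First differences: -712 , -2476 , -6280 , -13252 , -24760 , -42412 , -68056
Second differences: -1764 , -3804 , -6972 , -11508 , -17652 , -25644
Third differences: -2040 , -3168 , -4536 , -6144 , -7992
Fourth differences: -1128 , -1368 , -1608 , -1848
Fifth differences: -240 , -240 , -240
Constant fifth difference = -240, so extend:
-1848 − 240 = -2088;  -7992 − 2088 = -10080;  -25644 − 10080 = -35724;  -68056 − 35724 = -103780;  -158038 − 103780 = -261818

-261818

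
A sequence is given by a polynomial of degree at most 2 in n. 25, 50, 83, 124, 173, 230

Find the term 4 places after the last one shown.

538

Δ: 25 , 33 , 41 , 49 , 57
Δ²: 8 , 8 , 8 , 8
The second differences are constant (8).
57 + 8 = 65;  230 + 65 = 295
65 + 8 = 73;  295 + 73 = 368
73 + 8 = 81;  368 + 81 = 449
81 + 8 = 89;  449 + 89 = 538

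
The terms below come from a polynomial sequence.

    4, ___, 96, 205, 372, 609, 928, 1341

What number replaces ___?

Using the last 6 terms:
109, 167, 237, 319, 413
58, 70, 82, 94
12, 12, 12
Constant third difference = 12.
Extend backward: 58 − 12 = 46;  109 − 46 = 63;  96 − 63 = 33

33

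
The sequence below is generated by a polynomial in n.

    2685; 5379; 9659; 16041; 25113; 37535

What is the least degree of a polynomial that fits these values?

4

2694, 4280, 6382, 9072, 12422
1586, 2102, 2690, 3350
516, 588, 660
72, 72
The fourth differences are constant, so the polynomial has degree 4.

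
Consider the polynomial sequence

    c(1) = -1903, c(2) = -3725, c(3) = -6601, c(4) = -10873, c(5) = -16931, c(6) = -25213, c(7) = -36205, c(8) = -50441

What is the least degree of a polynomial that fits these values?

4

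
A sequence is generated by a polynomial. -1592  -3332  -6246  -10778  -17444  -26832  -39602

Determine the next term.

-56486

D1: -1740, -2914, -4532, -6666, -9388, -12770
D2: -1174, -1618, -2134, -2722, -3382
D3: -444, -516, -588, -660
D4: -72, -72, -72
Fourth differences constant at -72.
-660 − 72 = -732;  -3382 − 732 = -4114;  -12770 − 4114 = -16884;  -39602 − 16884 = -56486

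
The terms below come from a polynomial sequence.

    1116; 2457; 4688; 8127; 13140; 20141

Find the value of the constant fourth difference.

First differences: 1341, 2231, 3439, 5013, 7001
Second differences: 890, 1208, 1574, 1988
Third differences: 318, 366, 414
Fourth differences: 48, 48

48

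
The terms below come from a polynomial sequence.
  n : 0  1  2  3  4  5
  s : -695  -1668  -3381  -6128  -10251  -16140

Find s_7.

-35016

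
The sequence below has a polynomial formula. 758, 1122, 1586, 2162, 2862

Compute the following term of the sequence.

First differences: 364, 464, 576, 700
Second differences: 100, 112, 124
Third differences: 12, 12
The third differences are constant (12).
124 + 12 = 136;  700 + 136 = 836;  2862 + 836 = 3698

3698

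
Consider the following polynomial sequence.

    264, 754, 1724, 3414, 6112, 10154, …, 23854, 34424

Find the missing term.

15924

Using the first 6 terms:
D1: 490  970  1690  2698  4042
D2: 480  720  1008  1344
D3: 240  288  336
D4: 48  48
Constant fourth difference = 48.
Extend forward: 336 + 48 = 384;  1344 + 384 = 1728;  4042 + 1728 = 5770;  10154 + 5770 = 15924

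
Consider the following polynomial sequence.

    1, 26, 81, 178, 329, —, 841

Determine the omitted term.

546

Using the first 5 terms:
First differences: 25  55  97  151
Second differences: 30  42  54
Third differences: 12  12
Constant third difference = 12.
Extend forward: 54 + 12 = 66;  151 + 66 = 217;  329 + 217 = 546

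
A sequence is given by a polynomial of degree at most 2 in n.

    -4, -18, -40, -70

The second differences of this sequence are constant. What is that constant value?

D1: -14, -22, -30
D2: -8, -8

-8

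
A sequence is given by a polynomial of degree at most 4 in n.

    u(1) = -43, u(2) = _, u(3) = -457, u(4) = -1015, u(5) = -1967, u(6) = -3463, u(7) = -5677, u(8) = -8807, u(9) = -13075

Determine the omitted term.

-167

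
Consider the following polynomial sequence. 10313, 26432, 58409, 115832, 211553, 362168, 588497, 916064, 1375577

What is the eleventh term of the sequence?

2842073

First differences: 16119 , 31977 , 57423 , 95721 , 150615 , 226329 , 327567 , 459513
Second differences: 15858 , 25446 , 38298 , 54894 , 75714 , 101238 , 131946
Third differences: 9588 , 12852 , 16596 , 20820 , 25524 , 30708
Fourth differences: 3264 , 3744 , 4224 , 4704 , 5184
Fifth differences: 480 , 480 , 480 , 480
Fifth differences constant at 480.
5184 + 480 = 5664;  30708 + 5664 = 36372;  131946 + 36372 = 168318;  459513 + 168318 = 627831;  1375577 + 627831 = 2003408
5664 + 480 = 6144;  36372 + 6144 = 42516;  168318 + 42516 = 210834;  627831 + 210834 = 838665;  2003408 + 838665 = 2842073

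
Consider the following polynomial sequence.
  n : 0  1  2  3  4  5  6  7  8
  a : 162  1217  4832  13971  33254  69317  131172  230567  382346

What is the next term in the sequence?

604809

D1: 1055, 3615, 9139, 19283, 36063, 61855, 99395, 151779
D2: 2560, 5524, 10144, 16780, 25792, 37540, 52384
D3: 2964, 4620, 6636, 9012, 11748, 14844
D4: 1656, 2016, 2376, 2736, 3096
D5: 360, 360, 360, 360
Fifth differences constant at 360.
3096 + 360 = 3456;  14844 + 3456 = 18300;  52384 + 18300 = 70684;  151779 + 70684 = 222463;  382346 + 222463 = 604809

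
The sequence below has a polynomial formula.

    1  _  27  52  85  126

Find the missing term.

Using the last 4 terms:
25, 33, 41
8, 8
Constant second difference = 8.
Extend backward: 25 − 8 = 17;  27 − 17 = 10

10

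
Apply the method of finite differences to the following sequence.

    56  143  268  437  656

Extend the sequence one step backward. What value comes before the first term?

1

D1: 87, 125, 169, 219
D2: 38, 44, 50
D3: 6, 6
The third differences are constant at 6.
Work back: 38 − 6 = 32;  87 − 32 = 55;  56 − 55 = 1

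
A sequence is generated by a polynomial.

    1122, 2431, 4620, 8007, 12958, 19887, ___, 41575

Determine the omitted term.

29256

Using the first 6 terms:
First differences: 1309  2189  3387  4951  6929
Second differences: 880  1198  1564  1978
Third differences: 318  366  414
Fourth differences: 48  48
Constant fourth difference = 48.
Extend forward: 414 + 48 = 462;  1978 + 462 = 2440;  6929 + 2440 = 9369;  19887 + 9369 = 29256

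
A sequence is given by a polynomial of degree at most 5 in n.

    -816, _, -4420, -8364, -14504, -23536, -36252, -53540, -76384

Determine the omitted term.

-2072

Using the last 7 terms:
D1: -3944  -6140  -9032  -12716  -17288  -22844
D2: -2196  -2892  -3684  -4572  -5556
D3: -696  -792  -888  -984
D4: -96  -96  -96
Constant fourth difference = -96.
Extend backward: -696 + 96 = -600;  -2196 + 600 = -1596;  -3944 + 1596 = -2348;  -4420 + 2348 = -2072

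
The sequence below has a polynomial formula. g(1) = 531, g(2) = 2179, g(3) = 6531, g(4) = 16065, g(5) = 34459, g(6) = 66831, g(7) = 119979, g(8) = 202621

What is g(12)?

1083129

1648 , 4352 , 9534 , 18394 , 32372 , 53148 , 82642
2704 , 5182 , 8860 , 13978 , 20776 , 29494
2478 , 3678 , 5118 , 6798 , 8718
1200 , 1440 , 1680 , 1920
240 , 240 , 240
Constant fifth difference = 240, so extend:
1920 + 240 = 2160;  8718 + 2160 = 10878;  29494 + 10878 = 40372;  82642 + 40372 = 123014;  202621 + 123014 = 325635
2160 + 240 = 2400;  10878 + 2400 = 13278;  40372 + 13278 = 53650;  123014 + 53650 = 176664;  325635 + 176664 = 502299
2400 + 240 = 2640;  13278 + 2640 = 15918;  53650 + 15918 = 69568;  176664 + 69568 = 246232;  502299 + 246232 = 748531
2640 + 240 = 2880;  15918 + 2880 = 18798;  69568 + 18798 = 88366;  246232 + 88366 = 334598;  748531 + 334598 = 1083129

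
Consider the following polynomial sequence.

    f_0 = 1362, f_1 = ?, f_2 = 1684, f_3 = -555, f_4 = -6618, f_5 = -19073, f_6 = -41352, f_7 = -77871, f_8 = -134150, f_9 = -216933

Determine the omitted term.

Using the last 8 terms:
D1: -2239, -6063, -12455, -22279, -36519, -56279, -82783
D2: -3824, -6392, -9824, -14240, -19760, -26504
D3: -2568, -3432, -4416, -5520, -6744
D4: -864, -984, -1104, -1224
D5: -120, -120, -120
Constant fifth difference = -120.
Extend backward: -864 + 120 = -744;  -2568 + 744 = -1824;  -3824 + 1824 = -2000;  -2239 + 2000 = -239;  1684 + 239 = 1923

1923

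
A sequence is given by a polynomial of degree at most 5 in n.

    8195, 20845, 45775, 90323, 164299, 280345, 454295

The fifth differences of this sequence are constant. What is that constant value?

360

First differences: 12650, 24930, 44548, 73976, 116046, 173950
Second differences: 12280, 19618, 29428, 42070, 57904
Third differences: 7338, 9810, 12642, 15834
Fourth differences: 2472, 2832, 3192
Fifth differences: 360, 360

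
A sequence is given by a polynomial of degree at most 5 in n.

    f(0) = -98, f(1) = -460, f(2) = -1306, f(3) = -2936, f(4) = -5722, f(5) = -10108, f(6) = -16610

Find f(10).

-76618

Δ: -362  -846  -1630  -2786  -4386  -6502
Δ²: -484  -784  -1156  -1600  -2116
Δ³: -300  -372  -444  -516
Δ⁴: -72  -72  -72
The fourth differences are constant (-72).
-516 − 72 = -588;  -2116 − 588 = -2704;  -6502 − 2704 = -9206;  -16610 − 9206 = -25816
-588 − 72 = -660;  -2704 − 660 = -3364;  -9206 − 3364 = -12570;  -25816 − 12570 = -38386
-660 − 72 = -732;  -3364 − 732 = -4096;  -12570 − 4096 = -16666;  -38386 − 16666 = -55052
-732 − 72 = -804;  -4096 − 804 = -4900;  -16666 − 4900 = -21566;  -55052 − 21566 = -76618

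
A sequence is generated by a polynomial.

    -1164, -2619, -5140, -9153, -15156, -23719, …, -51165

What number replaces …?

Using the first 6 terms:
D1: -1455, -2521, -4013, -6003, -8563
D2: -1066, -1492, -1990, -2560
D3: -426, -498, -570
D4: -72, -72
Constant fourth difference = -72.
Extend forward: -570 − 72 = -642;  -2560 − 642 = -3202;  -8563 − 3202 = -11765;  -23719 − 11765 = -35484

-35484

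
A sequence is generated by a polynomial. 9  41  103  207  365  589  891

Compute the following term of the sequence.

First differences: 32 , 62 , 104 , 158 , 224 , 302
Second differences: 30 , 42 , 54 , 66 , 78
Third differences: 12 , 12 , 12 , 12
Constant third difference = 12, so extend:
78 + 12 = 90;  302 + 90 = 392;  891 + 392 = 1283

1283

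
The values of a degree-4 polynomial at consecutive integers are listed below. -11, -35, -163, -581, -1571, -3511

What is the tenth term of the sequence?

Δ: -24, -128, -418, -990, -1940
Δ²: -104, -290, -572, -950
Δ³: -186, -282, -378
Δ⁴: -96, -96
The fourth differences are constant (-96).
-378 − 96 = -474;  -950 − 474 = -1424;  -1940 − 1424 = -3364;  -3511 − 3364 = -6875
-474 − 96 = -570;  -1424 − 570 = -1994;  -3364 − 1994 = -5358;  -6875 − 5358 = -12233
-570 − 96 = -666;  -1994 − 666 = -2660;  -5358 − 2660 = -8018;  -12233 − 8018 = -20251
-666 − 96 = -762;  -2660 − 762 = -3422;  -8018 − 3422 = -11440;  -20251 − 11440 = -31691

-31691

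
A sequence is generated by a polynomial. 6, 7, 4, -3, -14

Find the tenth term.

First differences: 1 , -3 , -7 , -11
Second differences: -4 , -4 , -4
Constant second difference = -4, so extend:
-11 − 4 = -15;  -14 − 15 = -29
-15 − 4 = -19;  -29 − 19 = -48
-19 − 4 = -23;  -48 − 23 = -71
-23 − 4 = -27;  -71 − 27 = -98
-27 − 4 = -31;  -98 − 31 = -129

-129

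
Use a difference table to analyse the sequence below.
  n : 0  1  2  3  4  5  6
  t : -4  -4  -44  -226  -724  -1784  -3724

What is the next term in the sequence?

D1: 0, -40, -182, -498, -1060, -1940
D2: -40, -142, -316, -562, -880
D3: -102, -174, -246, -318
D4: -72, -72, -72
Constant fourth difference = -72, so extend:
-318 − 72 = -390;  -880 − 390 = -1270;  -1940 − 1270 = -3210;  -3724 − 3210 = -6934

-6934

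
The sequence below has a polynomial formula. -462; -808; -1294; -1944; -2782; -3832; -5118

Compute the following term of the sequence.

-6664

-346, -486, -650, -838, -1050, -1286
-140, -164, -188, -212, -236
-24, -24, -24, -24
The third differences are constant (-24).
-236 − 24 = -260;  -1286 − 260 = -1546;  -5118 − 1546 = -6664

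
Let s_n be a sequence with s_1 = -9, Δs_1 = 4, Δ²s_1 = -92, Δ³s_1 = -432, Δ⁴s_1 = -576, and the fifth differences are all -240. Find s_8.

-42233

Build the table forward from the leading diagonal:
Fifth differences: -240  -240  -240  -240  -240  -240  -240  -240
Fourth differences: -576  -816  -1056  -1296  -1536  -1776  -2016  -2256
Third differences: -432  -1008  -1824  -2880  -4176  -5712  -7488  -9504
Second differences: -92  -524  -1532  -3356  -6236  -10412  -16124  -23612
First differences: 4  -88  -612  -2144  -5500  -11736  -22148  -38272
s: -9  -5  -93  -705  -2849  -8349  -20085  -42233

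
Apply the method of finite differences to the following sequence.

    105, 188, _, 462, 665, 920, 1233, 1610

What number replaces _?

305

Using the last 5 terms:
First differences: 203  255  313  377
Second differences: 52  58  64
Third differences: 6  6
Constant third difference = 6.
Extend backward: 52 − 6 = 46;  203 − 46 = 157;  462 − 157 = 305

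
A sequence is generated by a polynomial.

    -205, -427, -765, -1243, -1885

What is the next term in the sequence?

First differences: -222, -338, -478, -642
Second differences: -116, -140, -164
Third differences: -24, -24
Constant third difference = -24, so extend:
-164 − 24 = -188;  -642 − 188 = -830;  -1885 − 830 = -2715

-2715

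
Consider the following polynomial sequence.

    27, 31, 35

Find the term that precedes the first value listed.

23

First differences: 4  4
The first differences are constant at 4.
Work back: 27 − 4 = 23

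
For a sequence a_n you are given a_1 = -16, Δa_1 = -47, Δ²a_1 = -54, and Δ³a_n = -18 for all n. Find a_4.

Build the table forward from the leading diagonal:
Third differences: -18  -18  -18  -18
Second differences: -54  -72  -90  -108
First differences: -47  -101  -173  -263
a: -16  -63  -164  -337

-337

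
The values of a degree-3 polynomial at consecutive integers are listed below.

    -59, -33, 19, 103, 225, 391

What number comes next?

Δ: 26 , 52 , 84 , 122 , 166
Δ²: 26 , 32 , 38 , 44
Δ³: 6 , 6 , 6
Constant third difference = 6, so extend:
44 + 6 = 50;  166 + 50 = 216;  391 + 216 = 607

607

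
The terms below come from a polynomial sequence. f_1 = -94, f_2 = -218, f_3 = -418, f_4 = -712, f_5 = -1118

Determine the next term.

-1654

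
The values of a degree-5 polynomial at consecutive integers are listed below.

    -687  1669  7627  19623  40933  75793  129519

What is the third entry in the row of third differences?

4236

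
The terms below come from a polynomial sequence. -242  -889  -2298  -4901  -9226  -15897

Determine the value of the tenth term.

First differences: -647, -1409, -2603, -4325, -6671
Second differences: -762, -1194, -1722, -2346
Third differences: -432, -528, -624
Fourth differences: -96, -96
Constant fourth difference = -96, so extend:
-624 − 96 = -720;  -2346 − 720 = -3066;  -6671 − 3066 = -9737;  -15897 − 9737 = -25634
-720 − 96 = -816;  -3066 − 816 = -3882;  -9737 − 3882 = -13619;  -25634 − 13619 = -39253
-816 − 96 = -912;  -3882 − 912 = -4794;  -13619 − 4794 = -18413;  -39253 − 18413 = -57666
-912 − 96 = -1008;  -4794 − 1008 = -5802;  -18413 − 5802 = -24215;  -57666 − 24215 = -81881

-81881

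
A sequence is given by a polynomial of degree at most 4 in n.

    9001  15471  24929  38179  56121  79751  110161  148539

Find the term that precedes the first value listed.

4811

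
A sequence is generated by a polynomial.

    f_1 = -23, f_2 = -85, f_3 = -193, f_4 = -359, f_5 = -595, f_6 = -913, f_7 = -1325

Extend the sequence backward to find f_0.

5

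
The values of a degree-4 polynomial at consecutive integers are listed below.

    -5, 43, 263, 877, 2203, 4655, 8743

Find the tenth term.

D1: 48 , 220 , 614 , 1326 , 2452 , 4088
D2: 172 , 394 , 712 , 1126 , 1636
D3: 222 , 318 , 414 , 510
D4: 96 , 96 , 96
Fourth differences constant at 96.
510 + 96 = 606;  1636 + 606 = 2242;  4088 + 2242 = 6330;  8743 + 6330 = 15073
606 + 96 = 702;  2242 + 702 = 2944;  6330 + 2944 = 9274;  15073 + 9274 = 24347
702 + 96 = 798;  2944 + 798 = 3742;  9274 + 3742 = 13016;  24347 + 13016 = 37363

37363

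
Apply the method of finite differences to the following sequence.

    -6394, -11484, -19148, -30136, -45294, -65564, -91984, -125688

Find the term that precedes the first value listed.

D1: -5090, -7664, -10988, -15158, -20270, -26420, -33704
D2: -2574, -3324, -4170, -5112, -6150, -7284
D3: -750, -846, -942, -1038, -1134
D4: -96, -96, -96, -96
The fourth differences are constant at -96.
Work back: -750 + 96 = -654;  -2574 + 654 = -1920;  -5090 + 1920 = -3170;  -6394 + 3170 = -3224

-3224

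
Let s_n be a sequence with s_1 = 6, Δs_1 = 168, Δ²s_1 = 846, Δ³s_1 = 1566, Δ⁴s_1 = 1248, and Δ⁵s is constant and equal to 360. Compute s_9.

Build the table forward from the leading diagonal:
D5: 360  360  360  360  360  360  360  360  360
D4: 1248  1608  1968  2328  2688  3048  3408  3768  4128
D3: 1566  2814  4422  6390  8718  11406  14454  17862  21630
D2: 846  2412  5226  9648  16038  24756  36162  50616  68478
D1: 168  1014  3426  8652  18300  34338  59094  95256  145872
s: 6  174  1188  4614  13266  31566  65904  124998  220254

220254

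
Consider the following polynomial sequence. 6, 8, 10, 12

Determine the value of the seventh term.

18

First differences: 2  2  2
Constant first difference = 2, so extend:
12 + 2 = 14
14 + 2 = 16
16 + 2 = 18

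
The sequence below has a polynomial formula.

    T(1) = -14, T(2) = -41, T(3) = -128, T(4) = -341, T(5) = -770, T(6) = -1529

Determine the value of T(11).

D1: -27, -87, -213, -429, -759
D2: -60, -126, -216, -330
D3: -66, -90, -114
D4: -24, -24
Fourth differences constant at -24.
-114 − 24 = -138;  -330 − 138 = -468;  -759 − 468 = -1227;  -1529 − 1227 = -2756
-138 − 24 = -162;  -468 − 162 = -630;  -1227 − 630 = -1857;  -2756 − 1857 = -4613
-162 − 24 = -186;  -630 − 186 = -816;  -1857 − 816 = -2673;  -4613 − 2673 = -7286
-186 − 24 = -210;  -816 − 210 = -1026;  -2673 − 1026 = -3699;  -7286 − 3699 = -10985
-210 − 24 = -234;  -1026 − 234 = -1260;  -3699 − 1260 = -4959;  -10985 − 4959 = -15944

-15944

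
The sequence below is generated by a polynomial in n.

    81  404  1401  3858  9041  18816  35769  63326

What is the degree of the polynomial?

5

323, 997, 2457, 5183, 9775, 16953, 27557
674, 1460, 2726, 4592, 7178, 10604
786, 1266, 1866, 2586, 3426
480, 600, 720, 840
120, 120, 120
The fifth differences are constant, so the polynomial has degree 5.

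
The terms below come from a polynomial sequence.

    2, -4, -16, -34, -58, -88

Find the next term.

D1: -6, -12, -18, -24, -30
D2: -6, -6, -6, -6
Second differences constant at -6.
-30 − 6 = -36;  -88 − 36 = -124

-124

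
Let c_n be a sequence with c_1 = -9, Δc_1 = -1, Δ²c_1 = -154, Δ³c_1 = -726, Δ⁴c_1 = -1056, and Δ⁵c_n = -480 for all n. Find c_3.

-165

Build the table forward from the leading diagonal:
Fifth differences: -480  -480  -480
Fourth differences: -1056  -1536  -2016
Third differences: -726  -1782  -3318
Second differences: -154  -880  -2662
First differences: -1  -155  -1035
c: -9  -10  -165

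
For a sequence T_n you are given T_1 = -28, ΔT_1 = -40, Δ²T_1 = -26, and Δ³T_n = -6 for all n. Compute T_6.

Build the table forward from the leading diagonal:
Δ³: -6  -6  -6  -6  -6  -6
Δ²: -26  -32  -38  -44  -50  -56
Δ: -40  -66  -98  -136  -180  -230
T: -28  -68  -134  -232  -368  -548

-548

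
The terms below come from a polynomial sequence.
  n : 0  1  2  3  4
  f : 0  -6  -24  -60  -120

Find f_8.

-720

D1: -6  -18  -36  -60
D2: -12  -18  -24
D3: -6  -6
Constant third difference = -6, so extend:
-24 − 6 = -30;  -60 − 30 = -90;  -120 − 90 = -210
-30 − 6 = -36;  -90 − 36 = -126;  -210 − 126 = -336
-36 − 6 = -42;  -126 − 42 = -168;  -336 − 168 = -504
-42 − 6 = -48;  -168 − 48 = -216;  -504 − 216 = -720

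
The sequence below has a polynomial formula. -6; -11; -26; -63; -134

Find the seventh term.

D1: -5 , -15 , -37 , -71
D2: -10 , -22 , -34
D3: -12 , -12
Third differences constant at -12.
-34 − 12 = -46;  -71 − 46 = -117;  -134 − 117 = -251
-46 − 12 = -58;  -117 − 58 = -175;  -251 − 175 = -426

-426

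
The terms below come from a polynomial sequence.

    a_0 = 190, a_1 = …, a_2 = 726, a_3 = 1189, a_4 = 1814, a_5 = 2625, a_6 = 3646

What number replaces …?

401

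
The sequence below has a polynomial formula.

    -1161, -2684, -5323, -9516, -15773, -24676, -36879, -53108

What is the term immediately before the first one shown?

-388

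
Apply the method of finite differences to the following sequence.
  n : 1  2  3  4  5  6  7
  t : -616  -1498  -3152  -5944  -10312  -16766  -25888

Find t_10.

-882 , -1654 , -2792 , -4368 , -6454 , -9122
-772 , -1138 , -1576 , -2086 , -2668
-366 , -438 , -510 , -582
-72 , -72 , -72
The fourth differences are constant (-72).
-582 − 72 = -654;  -2668 − 654 = -3322;  -9122 − 3322 = -12444;  -25888 − 12444 = -38332
-654 − 72 = -726;  -3322 − 726 = -4048;  -12444 − 4048 = -16492;  -38332 − 16492 = -54824
-726 − 72 = -798;  -4048 − 798 = -4846;  -16492 − 4846 = -21338;  -54824 − 21338 = -76162

-76162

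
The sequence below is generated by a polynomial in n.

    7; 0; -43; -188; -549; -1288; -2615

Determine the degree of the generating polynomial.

First differences: -7, -43, -145, -361, -739, -1327
Second differences: -36, -102, -216, -378, -588
Third differences: -66, -114, -162, -210
Fourth differences: -48, -48, -48
The fourth differences are constant, so the polynomial has degree 4.

4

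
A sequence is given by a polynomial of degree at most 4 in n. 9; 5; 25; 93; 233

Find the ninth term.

1993

-4  20  68  140
24  48  72
24  24
The third differences are constant (24).
72 + 24 = 96;  140 + 96 = 236;  233 + 236 = 469
96 + 24 = 120;  236 + 120 = 356;  469 + 356 = 825
120 + 24 = 144;  356 + 144 = 500;  825 + 500 = 1325
144 + 24 = 168;  500 + 168 = 668;  1325 + 668 = 1993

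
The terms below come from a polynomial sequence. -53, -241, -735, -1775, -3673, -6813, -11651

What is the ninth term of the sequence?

-28605

D1: -188, -494, -1040, -1898, -3140, -4838
D2: -306, -546, -858, -1242, -1698
D3: -240, -312, -384, -456
D4: -72, -72, -72
The fourth differences are constant (-72).
-456 − 72 = -528;  -1698 − 528 = -2226;  -4838 − 2226 = -7064;  -11651 − 7064 = -18715
-528 − 72 = -600;  -2226 − 600 = -2826;  -7064 − 2826 = -9890;  -18715 − 9890 = -28605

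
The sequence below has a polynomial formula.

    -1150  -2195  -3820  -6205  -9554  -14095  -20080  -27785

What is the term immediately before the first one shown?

Δ: -1045  -1625  -2385  -3349  -4541  -5985  -7705
Δ²: -580  -760  -964  -1192  -1444  -1720
Δ³: -180  -204  -228  -252  -276
Δ⁴: -24  -24  -24  -24
The fourth differences are constant at -24.
Work back: -180 + 24 = -156;  -580 + 156 = -424;  -1045 + 424 = -621;  -1150 + 621 = -529

-529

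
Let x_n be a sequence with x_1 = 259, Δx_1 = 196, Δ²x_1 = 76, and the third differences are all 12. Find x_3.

727

Build the table forward from the leading diagonal:
D3: 12, 12, 12
D2: 76, 88, 100
D1: 196, 272, 360
x: 259, 455, 727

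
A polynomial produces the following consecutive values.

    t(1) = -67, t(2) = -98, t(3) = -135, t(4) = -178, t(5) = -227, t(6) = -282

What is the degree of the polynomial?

2

First differences: -31, -37, -43, -49, -55
Second differences: -6, -6, -6, -6
The second differences are constant, so the polynomial has degree 2.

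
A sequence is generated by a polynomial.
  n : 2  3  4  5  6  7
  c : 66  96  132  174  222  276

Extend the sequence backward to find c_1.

42

First differences: 30, 36, 42, 48, 54
Second differences: 6, 6, 6, 6
The second differences are constant at 6.
Work back: 30 − 6 = 24;  66 − 24 = 42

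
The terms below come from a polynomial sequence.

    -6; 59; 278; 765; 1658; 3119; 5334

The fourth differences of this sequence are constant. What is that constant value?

D1: 65, 219, 487, 893, 1461, 2215
D2: 154, 268, 406, 568, 754
D3: 114, 138, 162, 186
D4: 24, 24, 24

24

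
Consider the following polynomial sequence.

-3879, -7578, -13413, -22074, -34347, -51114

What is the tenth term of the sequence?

-184122

D1: -3699, -5835, -8661, -12273, -16767
D2: -2136, -2826, -3612, -4494
D3: -690, -786, -882
D4: -96, -96
Constant fourth difference = -96, so extend:
-882 − 96 = -978;  -4494 − 978 = -5472;  -16767 − 5472 = -22239;  -51114 − 22239 = -73353
-978 − 96 = -1074;  -5472 − 1074 = -6546;  -22239 − 6546 = -28785;  -73353 − 28785 = -102138
-1074 − 96 = -1170;  -6546 − 1170 = -7716;  -28785 − 7716 = -36501;  -102138 − 36501 = -138639
-1170 − 96 = -1266;  -7716 − 1266 = -8982;  -36501 − 8982 = -45483;  -138639 − 45483 = -184122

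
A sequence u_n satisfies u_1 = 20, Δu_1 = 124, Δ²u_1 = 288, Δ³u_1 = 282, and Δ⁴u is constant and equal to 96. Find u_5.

3468

Build the table forward from the leading diagonal:
Δ⁴: 96  96  96  96  96
Δ³: 282  378  474  570  666
Δ²: 288  570  948  1422  1992
Δ: 124  412  982  1930  3352
u: 20  144  556  1538  3468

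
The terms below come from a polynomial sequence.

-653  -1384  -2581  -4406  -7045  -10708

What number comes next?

-15629

Δ: -731  -1197  -1825  -2639  -3663
Δ²: -466  -628  -814  -1024
Δ³: -162  -186  -210
Δ⁴: -24  -24
Fourth differences constant at -24.
-210 − 24 = -234;  -1024 − 234 = -1258;  -3663 − 1258 = -4921;  -10708 − 4921 = -15629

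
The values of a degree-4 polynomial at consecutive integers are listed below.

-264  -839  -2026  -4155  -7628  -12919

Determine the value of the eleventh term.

-575, -1187, -2129, -3473, -5291
-612, -942, -1344, -1818
-330, -402, -474
-72, -72
Fourth differences constant at -72.
-474 − 72 = -546;  -1818 − 546 = -2364;  -5291 − 2364 = -7655;  -12919 − 7655 = -20574
-546 − 72 = -618;  -2364 − 618 = -2982;  -7655 − 2982 = -10637;  -20574 − 10637 = -31211
-618 − 72 = -690;  -2982 − 690 = -3672;  -10637 − 3672 = -14309;  -31211 − 14309 = -45520
-690 − 72 = -762;  -3672 − 762 = -4434;  -14309 − 4434 = -18743;  -45520 − 18743 = -64263
-762 − 72 = -834;  -4434 − 834 = -5268;  -18743 − 5268 = -24011;  -64263 − 24011 = -88274

-88274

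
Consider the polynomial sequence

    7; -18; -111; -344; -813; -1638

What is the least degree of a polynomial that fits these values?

D1: -25, -93, -233, -469, -825
D2: -68, -140, -236, -356
D3: -72, -96, -120
D4: -24, -24
The fourth differences are constant, so the polynomial has degree 4.

4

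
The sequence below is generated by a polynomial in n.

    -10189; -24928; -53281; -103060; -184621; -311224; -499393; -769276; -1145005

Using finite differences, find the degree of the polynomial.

First differences: -14739, -28353, -49779, -81561, -126603, -188169, -269883, -375729
Second differences: -13614, -21426, -31782, -45042, -61566, -81714, -105846
Third differences: -7812, -10356, -13260, -16524, -20148, -24132
Fourth differences: -2544, -2904, -3264, -3624, -3984
Fifth differences: -360, -360, -360, -360
The fifth differences are constant, so the polynomial has degree 5.

5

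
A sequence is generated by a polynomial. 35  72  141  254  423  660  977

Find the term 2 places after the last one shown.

1899

D1: 37 , 69 , 113 , 169 , 237 , 317
D2: 32 , 44 , 56 , 68 , 80
D3: 12 , 12 , 12 , 12
The third differences are constant (12).
80 + 12 = 92;  317 + 92 = 409;  977 + 409 = 1386
92 + 12 = 104;  409 + 104 = 513;  1386 + 513 = 1899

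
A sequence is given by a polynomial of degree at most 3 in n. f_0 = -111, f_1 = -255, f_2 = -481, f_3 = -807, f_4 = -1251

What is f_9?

D1: -144, -226, -326, -444
D2: -82, -100, -118
D3: -18, -18
The third differences are constant (-18).
-118 − 18 = -136;  -444 − 136 = -580;  -1251 − 580 = -1831
-136 − 18 = -154;  -580 − 154 = -734;  -1831 − 734 = -2565
-154 − 18 = -172;  -734 − 172 = -906;  -2565 − 906 = -3471
-172 − 18 = -190;  -906 − 190 = -1096;  -3471 − 1096 = -4567
-190 − 18 = -208;  -1096 − 208 = -1304;  -4567 − 1304 = -5871

-5871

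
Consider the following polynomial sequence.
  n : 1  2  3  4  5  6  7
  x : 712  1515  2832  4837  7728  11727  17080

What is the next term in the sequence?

24057

803 , 1317 , 2005 , 2891 , 3999 , 5353
514 , 688 , 886 , 1108 , 1354
174 , 198 , 222 , 246
24 , 24 , 24
The fourth differences are constant (24).
246 + 24 = 270;  1354 + 270 = 1624;  5353 + 1624 = 6977;  17080 + 6977 = 24057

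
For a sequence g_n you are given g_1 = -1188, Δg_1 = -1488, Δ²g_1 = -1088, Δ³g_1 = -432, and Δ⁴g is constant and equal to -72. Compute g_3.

-5252

Build the table forward from the leading diagonal:
Fourth differences: -72, -72, -72
Third differences: -432, -504, -576
Second differences: -1088, -1520, -2024
First differences: -1488, -2576, -4096
g: -1188, -2676, -5252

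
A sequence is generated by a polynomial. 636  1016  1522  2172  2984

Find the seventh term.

First differences: 380, 506, 650, 812
Second differences: 126, 144, 162
Third differences: 18, 18
The third differences are constant (18).
162 + 18 = 180;  812 + 180 = 992;  2984 + 992 = 3976
180 + 18 = 198;  992 + 198 = 1190;  3976 + 1190 = 5166

5166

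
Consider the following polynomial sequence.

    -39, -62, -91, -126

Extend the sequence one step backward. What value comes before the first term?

-22

D1: -23, -29, -35
D2: -6, -6
The second differences are constant at -6.
Work back: -23 + 6 = -17;  -39 + 17 = -22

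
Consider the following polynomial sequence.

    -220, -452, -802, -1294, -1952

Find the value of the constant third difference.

-24

First differences: -232, -350, -492, -658
Second differences: -118, -142, -166
Third differences: -24, -24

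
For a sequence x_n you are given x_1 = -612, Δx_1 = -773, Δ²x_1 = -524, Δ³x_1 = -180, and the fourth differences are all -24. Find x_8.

Build the table forward from the leading diagonal:
Δ⁴: -24  -24  -24  -24  -24  -24  -24  -24
Δ³: -180  -204  -228  -252  -276  -300  -324  -348
Δ²: -524  -704  -908  -1136  -1388  -1664  -1964  -2288
Δ: -773  -1297  -2001  -2909  -4045  -5433  -7097  -9061
x: -612  -1385  -2682  -4683  -7592  -11637  -17070  -24167

-24167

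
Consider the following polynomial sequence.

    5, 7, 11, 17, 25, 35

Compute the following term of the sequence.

47

Δ: 2, 4, 6, 8, 10
Δ²: 2, 2, 2, 2
The second differences are constant (2).
10 + 2 = 12;  35 + 12 = 47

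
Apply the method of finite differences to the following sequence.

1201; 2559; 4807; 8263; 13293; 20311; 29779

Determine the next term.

42207

1358, 2248, 3456, 5030, 7018, 9468
890, 1208, 1574, 1988, 2450
318, 366, 414, 462
48, 48, 48
Fourth differences constant at 48.
462 + 48 = 510;  2450 + 510 = 2960;  9468 + 2960 = 12428;  29779 + 12428 = 42207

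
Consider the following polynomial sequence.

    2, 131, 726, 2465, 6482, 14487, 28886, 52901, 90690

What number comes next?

D1: 129, 595, 1739, 4017, 8005, 14399, 24015, 37789
D2: 466, 1144, 2278, 3988, 6394, 9616, 13774
D3: 678, 1134, 1710, 2406, 3222, 4158
D4: 456, 576, 696, 816, 936
D5: 120, 120, 120, 120
The fifth differences are constant (120).
936 + 120 = 1056;  4158 + 1056 = 5214;  13774 + 5214 = 18988;  37789 + 18988 = 56777;  90690 + 56777 = 147467

147467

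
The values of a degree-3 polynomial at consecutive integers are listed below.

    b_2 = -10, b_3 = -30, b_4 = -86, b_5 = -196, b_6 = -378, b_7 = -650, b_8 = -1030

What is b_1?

-8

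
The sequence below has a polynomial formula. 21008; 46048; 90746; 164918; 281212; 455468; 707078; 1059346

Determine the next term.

1539848

D1: 25040 , 44698 , 74172 , 116294 , 174256 , 251610 , 352268
D2: 19658 , 29474 , 42122 , 57962 , 77354 , 100658
D3: 9816 , 12648 , 15840 , 19392 , 23304
D4: 2832 , 3192 , 3552 , 3912
D5: 360 , 360 , 360
The fifth differences are constant (360).
3912 + 360 = 4272;  23304 + 4272 = 27576;  100658 + 27576 = 128234;  352268 + 128234 = 480502;  1059346 + 480502 = 1539848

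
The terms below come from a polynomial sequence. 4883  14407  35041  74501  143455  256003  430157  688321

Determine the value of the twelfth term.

3189757

First differences: 9524 , 20634 , 39460 , 68954 , 112548 , 174154 , 258164
Second differences: 11110 , 18826 , 29494 , 43594 , 61606 , 84010
Third differences: 7716 , 10668 , 14100 , 18012 , 22404
Fourth differences: 2952 , 3432 , 3912 , 4392
Fifth differences: 480 , 480 , 480
Fifth differences constant at 480.
4392 + 480 = 4872;  22404 + 4872 = 27276;  84010 + 27276 = 111286;  258164 + 111286 = 369450;  688321 + 369450 = 1057771
4872 + 480 = 5352;  27276 + 5352 = 32628;  111286 + 32628 = 143914;  369450 + 143914 = 513364;  1057771 + 513364 = 1571135
5352 + 480 = 5832;  32628 + 5832 = 38460;  143914 + 38460 = 182374;  513364 + 182374 = 695738;  1571135 + 695738 = 2266873
5832 + 480 = 6312;  38460 + 6312 = 44772;  182374 + 44772 = 227146;  695738 + 227146 = 922884;  2266873 + 922884 = 3189757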